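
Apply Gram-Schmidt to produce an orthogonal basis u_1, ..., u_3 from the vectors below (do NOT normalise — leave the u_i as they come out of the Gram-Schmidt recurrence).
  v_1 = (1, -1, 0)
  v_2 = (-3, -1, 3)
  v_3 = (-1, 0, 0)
Orthogonal basis:
  u_1 = (1, -1, 0)
  u_2 = (-2, -2, 3)
  u_3 = (-9/34, -9/34, -6/17)

Apply the Gram-Schmidt recurrence
  u_1 = v_1
  u_i = v_i − Σ_{j<i} ((v_i · u_j) / (u_j · u_j)) · u_j.

Step by step this gives:
  u_1 = (1, -1, 0)
  u_2 = (-2, -2, 3)
  u_3 = (-9/34, -9/34, -6/17)

Orthogonality check:
  u_2 · u_1 = 0 (should be 0)
  u_3 · u_1 = 0 (should be 0)
  u_3 · u_2 = 0 (should be 0)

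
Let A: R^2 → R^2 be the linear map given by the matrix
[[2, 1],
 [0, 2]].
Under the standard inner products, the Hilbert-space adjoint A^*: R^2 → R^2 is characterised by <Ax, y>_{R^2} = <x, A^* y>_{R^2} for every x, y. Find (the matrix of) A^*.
A^* = A^T =
[[2, 0],
 [1, 2]]

For real matrices with standard dot products, the defining identity <Ax, y> = <x, A^* y> gives (Ax)^T y = x^T (A^*) y, i.e. x^T A^T y = x^T (A^*) y. Since this holds for all x, y, we must have A^* = A^T. Therefore
A^* =
[[2, 0],
 [1, 2]].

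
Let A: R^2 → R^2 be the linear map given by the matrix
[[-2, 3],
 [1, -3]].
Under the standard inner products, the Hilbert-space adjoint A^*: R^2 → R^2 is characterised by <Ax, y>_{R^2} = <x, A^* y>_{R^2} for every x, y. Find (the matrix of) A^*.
A^* = A^T =
[[-2, 1],
 [3, -3]]

For real matrices with standard dot products, the defining identity <Ax, y> = <x, A^* y> gives (Ax)^T y = x^T (A^*) y, i.e. x^T A^T y = x^T (A^*) y. Since this holds for all x, y, we must have A^* = A^T. Therefore
A^* =
[[-2, 1],
 [3, -3]].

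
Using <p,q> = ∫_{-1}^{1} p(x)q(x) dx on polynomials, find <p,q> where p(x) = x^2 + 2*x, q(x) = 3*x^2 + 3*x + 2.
<p,q> = 98/15

Expand the product: p(x)·q(x) = 3*x^4 + 9*x^3 + 8*x^2 + 4*x.
∫_{-1}^{1} of each monomial x^k gives [2/(k+1) if k even, 0 if k odd]. Integrating term-by-term (or equivalently evaluating the antiderivative F(x) = 3*x^5/5 + 9*x^4/4 + 8*x^3/3 + 2*x^2 at the endpoints):
  F(1) − F(−1) = 451/60 − (59/60) = 98/15.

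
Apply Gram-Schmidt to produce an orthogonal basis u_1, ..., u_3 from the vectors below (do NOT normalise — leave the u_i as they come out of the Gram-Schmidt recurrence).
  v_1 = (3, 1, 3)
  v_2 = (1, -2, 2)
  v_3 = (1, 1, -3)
Orthogonal basis:
  u_1 = (3, 1, 3)
  u_2 = (-2/19, -45/19, 17/19)
  u_3 = (104/61, -39/61, -91/61)

Apply the Gram-Schmidt recurrence
  u_1 = v_1
  u_i = v_i − Σ_{j<i} ((v_i · u_j) / (u_j · u_j)) · u_j.

Step by step this gives:
  u_1 = (3, 1, 3)
  u_2 = (-2/19, -45/19, 17/19)
  u_3 = (104/61, -39/61, -91/61)

Orthogonality check:
  u_2 · u_1 = 0 (should be 0)
  u_3 · u_1 = 0 (should be 0)
  u_3 · u_2 = 0 (should be 0)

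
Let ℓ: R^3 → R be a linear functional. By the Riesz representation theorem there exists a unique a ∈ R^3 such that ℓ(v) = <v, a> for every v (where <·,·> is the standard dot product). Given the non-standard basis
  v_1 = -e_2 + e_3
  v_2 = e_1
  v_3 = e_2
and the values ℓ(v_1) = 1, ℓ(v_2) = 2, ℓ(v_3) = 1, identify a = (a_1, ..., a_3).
a = (2, 1, 2)

Write a = (a_1, ..., a_3) in the standard basis. For each basis vector v_i, ℓ(v_i) = <v_i, a> is a linear equation in the a_j's. Collect the n equations into a matrix system V a = ℓ, where row i of V is v_i (expressed in the standard basis). Since V is invertible (lower-triangular with 1s on the diagonal, up to permutation), solve by back-substitution:
  V =
[[0, -1, 1],
 [1, 0, 0],
 [0, 1, 0]]
  V a = (1, 2, 1)
Solving gives a = (2, 1, 2).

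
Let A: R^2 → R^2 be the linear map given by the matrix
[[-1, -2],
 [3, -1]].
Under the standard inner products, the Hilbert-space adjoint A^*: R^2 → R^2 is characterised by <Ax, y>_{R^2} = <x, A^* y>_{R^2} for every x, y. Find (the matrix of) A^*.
A^* = A^T =
[[-1, 3],
 [-2, -1]]

For real matrices with standard dot products, the defining identity <Ax, y> = <x, A^* y> gives (Ax)^T y = x^T (A^*) y, i.e. x^T A^T y = x^T (A^*) y. Since this holds for all x, y, we must have A^* = A^T. Therefore
A^* =
[[-1, 3],
 [-2, -1]].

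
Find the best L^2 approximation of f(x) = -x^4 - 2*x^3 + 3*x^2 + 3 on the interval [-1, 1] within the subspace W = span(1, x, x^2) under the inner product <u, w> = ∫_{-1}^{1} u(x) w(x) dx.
g(x) = 15*x^2/7 - 6*x/5 + 108/35

The best approximation g ∈ W is the orthogonal projection of f onto W. Writing g = a_0 + a_1 x + a_2 x^2, the coefficients solve the normal equations G · a = b where
  G_{ij} = <φ_i, φ_j> and b_i = <f, φ_i>, with φ_0 = 1, φ_1 = x, φ_2 = x^2.
G =
  [2, 0, 2/3]
  [0, 2/3, 0]
  [2/3, 0, 2/5],
b = (38/5, -4/5, 102/35).
Solving gives a_0 = 108/35, a_1 = -6/5, a_2 = 15/7, so
  g(x) = 15*x^2/7 - 6*x/5 + 108/35.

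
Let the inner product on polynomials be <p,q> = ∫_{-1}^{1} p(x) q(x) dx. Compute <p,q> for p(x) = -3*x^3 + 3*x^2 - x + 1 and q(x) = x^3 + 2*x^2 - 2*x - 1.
<p,q> = 232/105

Expand the product: p(x)·q(x) = -3*x^6 - 3*x^5 + 11*x^4 - 4*x^3 + x^2 - x - 1.
∫_{-1}^{1} of each monomial x^k gives [2/(k+1) if k even, 0 if k odd]. Integrating term-by-term (or equivalently evaluating the antiderivative F(x) = -3*x^7/7 - x^6/2 + 11*x^5/5 - x^4 + x^3/3 - x^2/2 - x at the endpoints):
  F(1) − F(−1) = -94/105 − (-326/105) = 232/105.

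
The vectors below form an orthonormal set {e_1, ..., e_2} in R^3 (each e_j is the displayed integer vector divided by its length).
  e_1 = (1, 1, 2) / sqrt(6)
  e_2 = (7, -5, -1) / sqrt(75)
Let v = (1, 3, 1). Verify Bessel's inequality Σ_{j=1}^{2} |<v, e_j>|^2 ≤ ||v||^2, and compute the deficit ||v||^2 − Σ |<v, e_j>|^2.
Σ |<v, e_j>|^2 = 177/25; ||v||^2 = 11; deficit = 98/25

Write each e_j = u_j / sqrt(<u_j, u_j>) where u_j is the displayed integer vector. Then <v, e_j> = <v, u_j> / sqrt(<u_j, u_j>), so |<v, e_j>|^2 = <v, u_j>^2 / <u_j, u_j>.
Coefficients: <v, e_1> = 6/sqrt(6), <v, e_2> = -9/sqrt(75).
Square and sum: Σ |<v, e_j>|^2 = 177/25.
Compute ||v||^2 = v·v = 11.
Deficit = 11 − 177/25 = 98/25 ≥ 0, confirming Bessel's inequality. (The deficit equals ||v − Σ <v,e_j> e_j||^2, the squared distance from v to span{e_j}.)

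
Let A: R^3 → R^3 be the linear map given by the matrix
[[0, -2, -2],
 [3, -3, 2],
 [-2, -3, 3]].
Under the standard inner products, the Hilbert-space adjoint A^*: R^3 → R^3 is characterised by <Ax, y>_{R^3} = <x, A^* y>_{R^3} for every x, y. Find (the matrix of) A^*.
A^* = A^T =
[[0, 3, -2],
 [-2, -3, -3],
 [-2, 2, 3]]

For real matrices with standard dot products, the defining identity <Ax, y> = <x, A^* y> gives (Ax)^T y = x^T (A^*) y, i.e. x^T A^T y = x^T (A^*) y. Since this holds for all x, y, we must have A^* = A^T. Therefore
A^* =
[[0, 3, -2],
 [-2, -3, -3],
 [-2, 2, 3]].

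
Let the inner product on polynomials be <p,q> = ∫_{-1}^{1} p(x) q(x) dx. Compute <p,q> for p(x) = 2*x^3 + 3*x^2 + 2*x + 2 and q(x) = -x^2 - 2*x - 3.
<p,q> = -124/5

Expand the product: p(x)·q(x) = -2*x^5 - 7*x^4 - 14*x^3 - 15*x^2 - 10*x - 6.
∫_{-1}^{1} of each monomial x^k gives [2/(k+1) if k even, 0 if k odd]. Integrating term-by-term (or equivalently evaluating the antiderivative F(x) = -x^6/3 - 7*x^5/5 - 7*x^4/2 - 5*x^3 - 5*x^2 - 6*x at the endpoints):
  F(1) − F(−1) = -637/30 − (107/30) = -124/5.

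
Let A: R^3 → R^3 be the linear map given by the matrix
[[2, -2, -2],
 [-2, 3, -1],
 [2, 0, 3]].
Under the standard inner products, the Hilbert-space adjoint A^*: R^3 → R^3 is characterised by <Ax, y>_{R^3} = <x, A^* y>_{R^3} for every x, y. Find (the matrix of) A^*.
A^* = A^T =
[[2, -2, 2],
 [-2, 3, 0],
 [-2, -1, 3]]

For real matrices with standard dot products, the defining identity <Ax, y> = <x, A^* y> gives (Ax)^T y = x^T (A^*) y, i.e. x^T A^T y = x^T (A^*) y. Since this holds for all x, y, we must have A^* = A^T. Therefore
A^* =
[[2, -2, 2],
 [-2, 3, 0],
 [-2, -1, 3]].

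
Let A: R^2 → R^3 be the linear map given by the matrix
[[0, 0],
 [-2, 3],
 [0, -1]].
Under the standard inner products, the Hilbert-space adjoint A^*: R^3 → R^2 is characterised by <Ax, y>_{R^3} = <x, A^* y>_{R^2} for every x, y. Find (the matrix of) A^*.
A^* = A^T =
[[0, -2, 0],
 [0, 3, -1]]

For real matrices with standard dot products, the defining identity <Ax, y> = <x, A^* y> gives (Ax)^T y = x^T (A^*) y, i.e. x^T A^T y = x^T (A^*) y. Since this holds for all x, y, we must have A^* = A^T. Therefore
A^* =
[[0, -2, 0],
 [0, 3, -1]].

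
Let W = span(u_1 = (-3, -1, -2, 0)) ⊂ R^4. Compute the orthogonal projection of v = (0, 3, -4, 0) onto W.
proj_W(v) = (-15/14, -5/14, -5/7, 0)

Set up U = [u_1 | ... | u_1] ∈ R^(4×1). The projector onto W = col(U) is P = U (U^T U)^(-1) U^T.
Compute U^T U =
  [14],
and U^T v = (5).
Solve U^T U · c = U^T v for the coefficients: c = (5/14). The projection is proj_W(v) = U c.
Check: (v - proj_W(v)) · u_1 = 0  (should be 0).
Result: proj_W(v) = (-15/14, -5/14, -5/7, 0).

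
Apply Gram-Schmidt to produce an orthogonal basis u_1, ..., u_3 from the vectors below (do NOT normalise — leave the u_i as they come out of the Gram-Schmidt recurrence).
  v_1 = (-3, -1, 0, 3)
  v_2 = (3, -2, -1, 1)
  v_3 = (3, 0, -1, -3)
Orthogonal basis:
  u_1 = (-3, -1, 0, 3)
  u_2 = (45/19, -42/19, -1, 31/19)
  u_3 = (-102/269, -120/269, -208/269, -142/269)

Apply the Gram-Schmidt recurrence
  u_1 = v_1
  u_i = v_i − Σ_{j<i} ((v_i · u_j) / (u_j · u_j)) · u_j.

Step by step this gives:
  u_1 = (-3, -1, 0, 3)
  u_2 = (45/19, -42/19, -1, 31/19)
  u_3 = (-102/269, -120/269, -208/269, -142/269)

Orthogonality check:
  u_2 · u_1 = 0 (should be 0)
  u_3 · u_1 = 0 (should be 0)
  u_3 · u_2 = 0 (should be 0)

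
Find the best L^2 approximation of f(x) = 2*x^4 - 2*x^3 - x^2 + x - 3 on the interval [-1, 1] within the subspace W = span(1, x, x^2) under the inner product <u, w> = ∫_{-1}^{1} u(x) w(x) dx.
g(x) = 5*x^2/7 - x/5 - 111/35

The best approximation g ∈ W is the orthogonal projection of f onto W. Writing g = a_0 + a_1 x + a_2 x^2, the coefficients solve the normal equations G · a = b where
  G_{ij} = <φ_i, φ_j> and b_i = <f, φ_i>, with φ_0 = 1, φ_1 = x, φ_2 = x^2.
G =
  [2, 0, 2/3]
  [0, 2/3, 0]
  [2/3, 0, 2/5],
b = (-88/15, -2/15, -64/35).
Solving gives a_0 = -111/35, a_1 = -1/5, a_2 = 5/7, so
  g(x) = 5*x^2/7 - x/5 - 111/35.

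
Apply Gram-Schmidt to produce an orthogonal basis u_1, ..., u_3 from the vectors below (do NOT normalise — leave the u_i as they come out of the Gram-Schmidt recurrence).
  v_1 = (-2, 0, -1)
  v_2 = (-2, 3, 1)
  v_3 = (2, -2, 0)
Orthogonal basis:
  u_1 = (-2, 0, -1)
  u_2 = (-4/5, 3, 8/5)
  u_3 = (-6/61, -8/61, 12/61)

Apply the Gram-Schmidt recurrence
  u_1 = v_1
  u_i = v_i − Σ_{j<i} ((v_i · u_j) / (u_j · u_j)) · u_j.

Step by step this gives:
  u_1 = (-2, 0, -1)
  u_2 = (-4/5, 3, 8/5)
  u_3 = (-6/61, -8/61, 12/61)

Orthogonality check:
  u_2 · u_1 = 0 (should be 0)
  u_3 · u_1 = 0 (should be 0)
  u_3 · u_2 = 0 (should be 0)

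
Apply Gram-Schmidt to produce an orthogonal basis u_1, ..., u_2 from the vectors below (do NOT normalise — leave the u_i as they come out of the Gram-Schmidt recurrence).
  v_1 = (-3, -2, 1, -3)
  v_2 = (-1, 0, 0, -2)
Orthogonal basis:
  u_1 = (-3, -2, 1, -3)
  u_2 = (4/23, 18/23, -9/23, -19/23)

Apply the Gram-Schmidt recurrence
  u_1 = v_1
  u_i = v_i − Σ_{j<i} ((v_i · u_j) / (u_j · u_j)) · u_j.

Step by step this gives:
  u_1 = (-3, -2, 1, -3)
  u_2 = (4/23, 18/23, -9/23, -19/23)

Orthogonality check:
  u_2 · u_1 = 0 (should be 0)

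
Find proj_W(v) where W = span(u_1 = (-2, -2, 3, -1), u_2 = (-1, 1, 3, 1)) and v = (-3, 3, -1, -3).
proj_W(v) = (0, 0, 0, 0)

Set up U = [u_1 | ... | u_2] ∈ R^(4×2). The projector onto W = col(U) is P = U (U^T U)^(-1) U^T.
Compute U^T U =
  [18, 8]
  [8, 12],
and U^T v = (0, 0).
Solve U^T U · c = U^T v for the coefficients: c = (0, 0). The projection is proj_W(v) = U c.
Check: (v - proj_W(v)) · u_1 = 0  (should be 0).
Check: (v - proj_W(v)) · u_2 = 0  (should be 0).
Result: proj_W(v) = (0, 0, 0, 0).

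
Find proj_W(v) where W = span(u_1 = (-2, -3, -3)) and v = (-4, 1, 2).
proj_W(v) = (1/11, 3/22, 3/22)

Set up U = [u_1 | ... | u_1] ∈ R^(3×1). The projector onto W = col(U) is P = U (U^T U)^(-1) U^T.
Compute U^T U =
  [22],
and U^T v = (-1).
Solve U^T U · c = U^T v for the coefficients: c = (-1/22). The projection is proj_W(v) = U c.
Check: (v - proj_W(v)) · u_1 = 0  (should be 0).
Result: proj_W(v) = (1/11, 3/22, 3/22).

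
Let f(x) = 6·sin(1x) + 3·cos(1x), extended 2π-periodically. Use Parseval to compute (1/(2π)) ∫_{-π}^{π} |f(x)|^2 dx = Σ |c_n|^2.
Σ |c_n|^2 = 45/2

Expand |f|^2 and use orthogonality of {sin(nx), cos(mx)} on [-π, π]:
  ∫_{-π}^{π} sin(nx)^2 dx = π, ∫ cos(mx)^2 dx = π, and cross terms integrate to 0.
So ∫_{-π}^{π} f(x)^2 dx = 6^2 · π + 3^2 · π = (36 + 9)π.
Divide by 2π: (36 + 9)/2 = 45/2.
By Parseval, this equals Σ |c_n|^2.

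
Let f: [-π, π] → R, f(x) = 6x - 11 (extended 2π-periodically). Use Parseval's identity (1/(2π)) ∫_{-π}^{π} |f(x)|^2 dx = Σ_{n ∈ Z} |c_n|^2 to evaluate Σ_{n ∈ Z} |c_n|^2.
Σ |c_n|^2 = 12π^2 + 121

Expand and integrate term by term over [-π, π]:
  ∫ (6x)^2 dx = 36·(2π^3/3); ∫ 2·6·(-11)·x dx = 0 (odd integrand); ∫ (-11)^2 dx = 121·2π.
So (1/(2π)) ∫_{-π}^{π} (6x - 11)^2 dx = 36π^2/3 + 121 = 12π^2 + 121.
Parseval ⇒ Σ |c_n|^2 = 12π^2 + 121.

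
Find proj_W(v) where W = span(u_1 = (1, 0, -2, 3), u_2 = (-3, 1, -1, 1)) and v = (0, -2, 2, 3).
proj_W(v) = (67/82, -6/41, -25/41, 81/82)

Set up U = [u_1 | ... | u_2] ∈ R^(4×2). The projector onto W = col(U) is P = U (U^T U)^(-1) U^T.
Compute U^T U =
  [14, 2]
  [2, 12],
and U^T v = (5, -1).
Solve U^T U · c = U^T v for the coefficients: c = (31/82, -6/41). The projection is proj_W(v) = U c.
Check: (v - proj_W(v)) · u_1 = 0  (should be 0).
Check: (v - proj_W(v)) · u_2 = 0  (should be 0).
Result: proj_W(v) = (67/82, -6/41, -25/41, 81/82).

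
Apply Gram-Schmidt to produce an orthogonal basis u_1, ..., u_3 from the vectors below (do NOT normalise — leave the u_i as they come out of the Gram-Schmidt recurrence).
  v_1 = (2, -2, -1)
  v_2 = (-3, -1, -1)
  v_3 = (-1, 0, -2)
Orthogonal basis:
  u_1 = (2, -2, -1)
  u_2 = (-7/3, -5/3, -4/3)
  u_3 = (1/6, 5/6, -4/3)

Apply the Gram-Schmidt recurrence
  u_1 = v_1
  u_i = v_i − Σ_{j<i} ((v_i · u_j) / (u_j · u_j)) · u_j.

Step by step this gives:
  u_1 = (2, -2, -1)
  u_2 = (-7/3, -5/3, -4/3)
  u_3 = (1/6, 5/6, -4/3)

Orthogonality check:
  u_2 · u_1 = 0 (should be 0)
  u_3 · u_1 = 0 (should be 0)
  u_3 · u_2 = 0 (should be 0)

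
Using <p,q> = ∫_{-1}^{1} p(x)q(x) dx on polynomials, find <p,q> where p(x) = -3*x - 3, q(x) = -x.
<p,q> = 2

Expand the product: p(x)·q(x) = 3*x^2 + 3*x.
∫_{-1}^{1} of each monomial x^k gives [2/(k+1) if k even, 0 if k odd]. Integrating term-by-term (or equivalently evaluating the antiderivative F(x) = x^3 + 3*x^2/2 at the endpoints):
  F(1) − F(−1) = 5/2 − (1/2) = 2.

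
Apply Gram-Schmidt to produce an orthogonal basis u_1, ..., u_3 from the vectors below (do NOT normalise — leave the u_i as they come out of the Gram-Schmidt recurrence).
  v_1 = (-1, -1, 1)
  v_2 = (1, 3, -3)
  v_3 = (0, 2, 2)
Orthogonal basis:
  u_1 = (-1, -1, 1)
  u_2 = (-4/3, 2/3, -2/3)
  u_3 = (0, 2, 2)

Apply the Gram-Schmidt recurrence
  u_1 = v_1
  u_i = v_i − Σ_{j<i} ((v_i · u_j) / (u_j · u_j)) · u_j.

Step by step this gives:
  u_1 = (-1, -1, 1)
  u_2 = (-4/3, 2/3, -2/3)
  u_3 = (0, 2, 2)

Orthogonality check:
  u_2 · u_1 = 0 (should be 0)
  u_3 · u_1 = 0 (should be 0)
  u_3 · u_2 = 0 (should be 0)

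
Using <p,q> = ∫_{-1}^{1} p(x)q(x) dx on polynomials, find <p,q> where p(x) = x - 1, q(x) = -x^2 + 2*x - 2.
<p,q> = 6

Expand the product: p(x)·q(x) = -x^3 + 3*x^2 - 4*x + 2.
∫_{-1}^{1} of each monomial x^k gives [2/(k+1) if k even, 0 if k odd]. Integrating term-by-term (or equivalently evaluating the antiderivative F(x) = -x^4/4 + x^3 - 2*x^2 + 2*x at the endpoints):
  F(1) − F(−1) = 3/4 − (-21/4) = 6.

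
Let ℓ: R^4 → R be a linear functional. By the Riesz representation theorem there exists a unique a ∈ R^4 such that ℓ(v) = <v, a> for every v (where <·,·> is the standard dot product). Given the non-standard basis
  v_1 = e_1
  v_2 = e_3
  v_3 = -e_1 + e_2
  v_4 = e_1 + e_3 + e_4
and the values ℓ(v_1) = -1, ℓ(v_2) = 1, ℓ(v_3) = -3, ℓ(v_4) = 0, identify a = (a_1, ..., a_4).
a = (-1, -4, 1, 0)

Write a = (a_1, ..., a_4) in the standard basis. For each basis vector v_i, ℓ(v_i) = <v_i, a> is a linear equation in the a_j's. Collect the n equations into a matrix system V a = ℓ, where row i of V is v_i (expressed in the standard basis). Since V is invertible (lower-triangular with 1s on the diagonal, up to permutation), solve by back-substitution:
  V =
[[1, 0, 0, 0],
 [0, 0, 1, 0],
 [-1, 1, 0, 0],
 [1, 0, 1, 1]]
  V a = (-1, 1, -3, 0)
Solving gives a = (-1, -4, 1, 0).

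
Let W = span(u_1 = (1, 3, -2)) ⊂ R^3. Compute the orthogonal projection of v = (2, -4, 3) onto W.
proj_W(v) = (-8/7, -24/7, 16/7)

Set up U = [u_1 | ... | u_1] ∈ R^(3×1). The projector onto W = col(U) is P = U (U^T U)^(-1) U^T.
Compute U^T U =
  [14],
and U^T v = (-16).
Solve U^T U · c = U^T v for the coefficients: c = (-8/7). The projection is proj_W(v) = U c.
Check: (v - proj_W(v)) · u_1 = 0  (should be 0).
Result: proj_W(v) = (-8/7, -24/7, 16/7).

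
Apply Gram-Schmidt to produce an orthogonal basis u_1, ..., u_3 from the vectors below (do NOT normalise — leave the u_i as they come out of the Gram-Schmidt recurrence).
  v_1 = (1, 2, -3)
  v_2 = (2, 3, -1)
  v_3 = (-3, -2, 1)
Orthogonal basis:
  u_1 = (1, 2, -3)
  u_2 = (17/14, 10/7, 19/14)
  u_3 = (-28/25, 4/5, 4/25)

Apply the Gram-Schmidt recurrence
  u_1 = v_1
  u_i = v_i − Σ_{j<i} ((v_i · u_j) / (u_j · u_j)) · u_j.

Step by step this gives:
  u_1 = (1, 2, -3)
  u_2 = (17/14, 10/7, 19/14)
  u_3 = (-28/25, 4/5, 4/25)

Orthogonality check:
  u_2 · u_1 = 0 (should be 0)
  u_3 · u_1 = 0 (should be 0)
  u_3 · u_2 = 0 (should be 0)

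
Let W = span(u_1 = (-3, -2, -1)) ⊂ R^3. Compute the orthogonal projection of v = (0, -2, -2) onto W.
proj_W(v) = (-9/7, -6/7, -3/7)

Set up U = [u_1 | ... | u_1] ∈ R^(3×1). The projector onto W = col(U) is P = U (U^T U)^(-1) U^T.
Compute U^T U =
  [14],
and U^T v = (6).
Solve U^T U · c = U^T v for the coefficients: c = (3/7). The projection is proj_W(v) = U c.
Check: (v - proj_W(v)) · u_1 = 0  (should be 0).
Result: proj_W(v) = (-9/7, -6/7, -3/7).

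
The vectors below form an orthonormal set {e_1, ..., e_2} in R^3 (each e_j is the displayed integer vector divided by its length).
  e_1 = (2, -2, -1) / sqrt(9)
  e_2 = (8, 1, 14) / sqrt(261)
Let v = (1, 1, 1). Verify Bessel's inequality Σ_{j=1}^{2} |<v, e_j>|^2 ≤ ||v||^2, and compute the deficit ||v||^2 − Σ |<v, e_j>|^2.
Σ |<v, e_j>|^2 = 62/29; ||v||^2 = 3; deficit = 25/29

Write each e_j = u_j / sqrt(<u_j, u_j>) where u_j is the displayed integer vector. Then <v, e_j> = <v, u_j> / sqrt(<u_j, u_j>), so |<v, e_j>|^2 = <v, u_j>^2 / <u_j, u_j>.
Coefficients: <v, e_1> = -1/sqrt(9), <v, e_2> = 23/sqrt(261).
Square and sum: Σ |<v, e_j>|^2 = 62/29.
Compute ||v||^2 = v·v = 3.
Deficit = 3 − 62/29 = 25/29 ≥ 0, confirming Bessel's inequality. (The deficit equals ||v − Σ <v,e_j> e_j||^2, the squared distance from v to span{e_j}.)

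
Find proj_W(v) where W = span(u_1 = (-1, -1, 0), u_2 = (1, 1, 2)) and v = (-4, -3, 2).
proj_W(v) = (-7/2, -7/2, 2)

Set up U = [u_1 | ... | u_2] ∈ R^(3×2). The projector onto W = col(U) is P = U (U^T U)^(-1) U^T.
Compute U^T U =
  [2, -2]
  [-2, 6],
and U^T v = (7, -3).
Solve U^T U · c = U^T v for the coefficients: c = (9/2, 1). The projection is proj_W(v) = U c.
Check: (v - proj_W(v)) · u_1 = 0  (should be 0).
Check: (v - proj_W(v)) · u_2 = 0  (should be 0).
Result: proj_W(v) = (-7/2, -7/2, 2).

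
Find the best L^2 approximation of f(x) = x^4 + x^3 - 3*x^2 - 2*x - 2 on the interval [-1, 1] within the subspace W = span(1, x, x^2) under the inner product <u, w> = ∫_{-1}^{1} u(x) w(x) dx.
g(x) = -15*x^2/7 - 7*x/5 - 73/35

The best approximation g ∈ W is the orthogonal projection of f onto W. Writing g = a_0 + a_1 x + a_2 x^2, the coefficients solve the normal equations G · a = b where
  G_{ij} = <φ_i, φ_j> and b_i = <f, φ_i>, with φ_0 = 1, φ_1 = x, φ_2 = x^2.
G =
  [2, 0, 2/3]
  [0, 2/3, 0]
  [2/3, 0, 2/5],
b = (-28/5, -14/15, -236/105).
Solving gives a_0 = -73/35, a_1 = -7/5, a_2 = -15/7, so
  g(x) = -15*x^2/7 - 7*x/5 - 73/35.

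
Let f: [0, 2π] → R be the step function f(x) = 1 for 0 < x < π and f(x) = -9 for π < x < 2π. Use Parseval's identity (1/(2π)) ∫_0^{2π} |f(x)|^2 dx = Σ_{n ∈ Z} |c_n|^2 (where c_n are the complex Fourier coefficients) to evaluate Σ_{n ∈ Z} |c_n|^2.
Σ |c_n|^2 = 41

Parseval equates the L^2 energy of f (normalised by 1/(2π)) with the ℓ^2 sum of its Fourier coefficients: (1/(2π)) ∫_0^{2π} |f|^2 = Σ |c_n|^2.
Compute the left side: (1/(2π)) [∫_0^π 1^2 dx + ∫_π^{2π} (-9)^2 dx] = (1/(2π)) · (1π + 81π) = (1 + 81)/2 = 41.
So Σ_{n ∈ Z} |c_n|^2 = 41.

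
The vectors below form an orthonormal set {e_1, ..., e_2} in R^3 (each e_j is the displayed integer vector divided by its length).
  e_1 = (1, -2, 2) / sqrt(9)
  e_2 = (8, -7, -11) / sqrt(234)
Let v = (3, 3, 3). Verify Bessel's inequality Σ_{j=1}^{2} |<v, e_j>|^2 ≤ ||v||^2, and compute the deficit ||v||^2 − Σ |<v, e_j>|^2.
Σ |<v, e_j>|^2 = 63/13; ||v||^2 = 27; deficit = 288/13

Write each e_j = u_j / sqrt(<u_j, u_j>) where u_j is the displayed integer vector. Then <v, e_j> = <v, u_j> / sqrt(<u_j, u_j>), so |<v, e_j>|^2 = <v, u_j>^2 / <u_j, u_j>.
Coefficients: <v, e_1> = 3/sqrt(9), <v, e_2> = -30/sqrt(234).
Square and sum: Σ |<v, e_j>|^2 = 63/13.
Compute ||v||^2 = v·v = 27.
Deficit = 27 − 63/13 = 288/13 ≥ 0, confirming Bessel's inequality. (The deficit equals ||v − Σ <v,e_j> e_j||^2, the squared distance from v to span{e_j}.)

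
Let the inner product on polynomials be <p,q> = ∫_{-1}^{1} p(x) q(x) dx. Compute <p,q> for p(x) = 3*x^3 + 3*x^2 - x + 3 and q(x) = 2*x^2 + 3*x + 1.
<p,q> = 16

Expand the product: p(x)·q(x) = 6*x^5 + 15*x^4 + 10*x^3 + 6*x^2 + 8*x + 3.
∫_{-1}^{1} of each monomial x^k gives [2/(k+1) if k even, 0 if k odd]. Integrating term-by-term (or equivalently evaluating the antiderivative F(x) = x^6 + 3*x^5 + 5*x^4/2 + 2*x^3 + 4*x^2 + 3*x at the endpoints):
  F(1) − F(−1) = 31/2 − (-1/2) = 16.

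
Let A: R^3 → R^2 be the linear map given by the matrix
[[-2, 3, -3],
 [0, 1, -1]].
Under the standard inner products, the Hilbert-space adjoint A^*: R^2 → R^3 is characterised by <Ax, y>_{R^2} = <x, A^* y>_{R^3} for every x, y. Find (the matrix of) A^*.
A^* = A^T =
[[-2, 0],
 [3, 1],
 [-3, -1]]

For real matrices with standard dot products, the defining identity <Ax, y> = <x, A^* y> gives (Ax)^T y = x^T (A^*) y, i.e. x^T A^T y = x^T (A^*) y. Since this holds for all x, y, we must have A^* = A^T. Therefore
A^* =
[[-2, 0],
 [3, 1],
 [-3, -1]].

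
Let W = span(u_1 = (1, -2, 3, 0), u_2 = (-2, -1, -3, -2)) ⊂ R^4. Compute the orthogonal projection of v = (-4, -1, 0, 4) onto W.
proj_W(v) = (-1/9, 58/171, -23/57, 8/171)

Set up U = [u_1 | ... | u_2] ∈ R^(4×2). The projector onto W = col(U) is P = U (U^T U)^(-1) U^T.
Compute U^T U =
  [14, -9]
  [-9, 18],
and U^T v = (-2, 1).
Solve U^T U · c = U^T v for the coefficients: c = (-3/19, -4/171). The projection is proj_W(v) = U c.
Check: (v - proj_W(v)) · u_1 = 0  (should be 0).
Check: (v - proj_W(v)) · u_2 = 0  (should be 0).
Result: proj_W(v) = (-1/9, 58/171, -23/57, 8/171).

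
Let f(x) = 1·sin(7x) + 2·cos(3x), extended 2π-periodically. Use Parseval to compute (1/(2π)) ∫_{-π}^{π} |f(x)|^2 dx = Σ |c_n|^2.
Σ |c_n|^2 = 5/2

Expand |f|^2 and use orthogonality of {sin(nx), cos(mx)} on [-π, π]:
  ∫_{-π}^{π} sin(nx)^2 dx = π, ∫ cos(mx)^2 dx = π, and cross terms integrate to 0.
So ∫_{-π}^{π} f(x)^2 dx = 1^2 · π + 2^2 · π = (1 + 4)π.
Divide by 2π: (1 + 4)/2 = 5/2.
By Parseval, this equals Σ |c_n|^2.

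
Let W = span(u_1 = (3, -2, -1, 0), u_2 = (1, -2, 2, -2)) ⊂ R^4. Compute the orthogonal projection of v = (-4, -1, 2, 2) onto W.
proj_W(v) = (-406/157, 228/157, 210/157, -64/157)

Set up U = [u_1 | ... | u_2] ∈ R^(4×2). The projector onto W = col(U) is P = U (U^T U)^(-1) U^T.
Compute U^T U =
  [14, 5]
  [5, 13],
and U^T v = (-12, -2).
Solve U^T U · c = U^T v for the coefficients: c = (-146/157, 32/157). The projection is proj_W(v) = U c.
Check: (v - proj_W(v)) · u_1 = 0  (should be 0).
Check: (v - proj_W(v)) · u_2 = 0  (should be 0).
Result: proj_W(v) = (-406/157, 228/157, 210/157, -64/157).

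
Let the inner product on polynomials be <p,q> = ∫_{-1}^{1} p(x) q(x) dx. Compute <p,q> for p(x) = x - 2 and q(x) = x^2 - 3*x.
<p,q> = -10/3

Expand the product: p(x)·q(x) = x^3 - 5*x^2 + 6*x.
∫_{-1}^{1} of each monomial x^k gives [2/(k+1) if k even, 0 if k odd]. Integrating term-by-term (or equivalently evaluating the antiderivative F(x) = x^4/4 - 5*x^3/3 + 3*x^2 at the endpoints):
  F(1) − F(−1) = 19/12 − (59/12) = -10/3.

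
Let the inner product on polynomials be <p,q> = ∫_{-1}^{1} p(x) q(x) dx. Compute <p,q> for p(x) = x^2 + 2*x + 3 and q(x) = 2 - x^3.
<p,q> = 188/15

Expand the product: p(x)·q(x) = -x^5 - 2*x^4 - 3*x^3 + 2*x^2 + 4*x + 6.
∫_{-1}^{1} of each monomial x^k gives [2/(k+1) if k even, 0 if k odd]. Integrating term-by-term (or equivalently evaluating the antiderivative F(x) = -x^6/6 - 2*x^5/5 - 3*x^4/4 + 2*x^3/3 + 2*x^2 + 6*x at the endpoints):
  F(1) − F(−1) = 147/20 − (-311/60) = 188/15.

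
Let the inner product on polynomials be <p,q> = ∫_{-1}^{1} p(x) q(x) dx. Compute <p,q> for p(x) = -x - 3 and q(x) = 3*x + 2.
<p,q> = -14

Expand the product: p(x)·q(x) = -3*x^2 - 11*x - 6.
∫_{-1}^{1} of each monomial x^k gives [2/(k+1) if k even, 0 if k odd]. Integrating term-by-term (or equivalently evaluating the antiderivative F(x) = -x^3 - 11*x^2/2 - 6*x at the endpoints):
  F(1) − F(−1) = -25/2 − (3/2) = -14.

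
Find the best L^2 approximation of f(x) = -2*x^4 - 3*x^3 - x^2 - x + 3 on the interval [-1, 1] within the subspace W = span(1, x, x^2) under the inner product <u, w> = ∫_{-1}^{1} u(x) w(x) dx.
g(x) = -19*x^2/7 - 14*x/5 + 111/35

The best approximation g ∈ W is the orthogonal projection of f onto W. Writing g = a_0 + a_1 x + a_2 x^2, the coefficients solve the normal equations G · a = b where
  G_{ij} = <φ_i, φ_j> and b_i = <f, φ_i>, with φ_0 = 1, φ_1 = x, φ_2 = x^2.
G =
  [2, 0, 2/3]
  [0, 2/3, 0]
  [2/3, 0, 2/5],
b = (68/15, -28/15, 36/35).
Solving gives a_0 = 111/35, a_1 = -14/5, a_2 = -19/7, so
  g(x) = -19*x^2/7 - 14*x/5 + 111/35.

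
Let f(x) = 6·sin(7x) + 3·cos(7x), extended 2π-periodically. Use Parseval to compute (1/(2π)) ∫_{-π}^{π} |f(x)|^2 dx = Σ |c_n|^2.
Σ |c_n|^2 = 45/2

Expand |f|^2 and use orthogonality of {sin(nx), cos(mx)} on [-π, π]:
  ∫_{-π}^{π} sin(nx)^2 dx = π, ∫ cos(mx)^2 dx = π, and cross terms integrate to 0.
So ∫_{-π}^{π} f(x)^2 dx = 6^2 · π + 3^2 · π = (36 + 9)π.
Divide by 2π: (36 + 9)/2 = 45/2.
By Parseval, this equals Σ |c_n|^2.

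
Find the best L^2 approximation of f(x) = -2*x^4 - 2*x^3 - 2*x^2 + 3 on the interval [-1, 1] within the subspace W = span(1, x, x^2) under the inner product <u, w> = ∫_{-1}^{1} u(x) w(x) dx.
g(x) = -26*x^2/7 - 6*x/5 + 111/35

The best approximation g ∈ W is the orthogonal projection of f onto W. Writing g = a_0 + a_1 x + a_2 x^2, the coefficients solve the normal equations G · a = b where
  G_{ij} = <φ_i, φ_j> and b_i = <f, φ_i>, with φ_0 = 1, φ_1 = x, φ_2 = x^2.
G =
  [2, 0, 2/3]
  [0, 2/3, 0]
  [2/3, 0, 2/5],
b = (58/15, -4/5, 22/35).
Solving gives a_0 = 111/35, a_1 = -6/5, a_2 = -26/7, so
  g(x) = -26*x^2/7 - 6*x/5 + 111/35.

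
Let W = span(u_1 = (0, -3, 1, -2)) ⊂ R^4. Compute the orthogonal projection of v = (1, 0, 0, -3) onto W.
proj_W(v) = (0, -9/7, 3/7, -6/7)

Set up U = [u_1 | ... | u_1] ∈ R^(4×1). The projector onto W = col(U) is P = U (U^T U)^(-1) U^T.
Compute U^T U =
  [14],
and U^T v = (6).
Solve U^T U · c = U^T v for the coefficients: c = (3/7). The projection is proj_W(v) = U c.
Check: (v - proj_W(v)) · u_1 = 0  (should be 0).
Result: proj_W(v) = (0, -9/7, 3/7, -6/7).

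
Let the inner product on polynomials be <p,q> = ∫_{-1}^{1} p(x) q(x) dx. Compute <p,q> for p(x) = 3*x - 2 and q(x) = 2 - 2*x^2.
<p,q> = -16/3

Expand the product: p(x)·q(x) = -6*x^3 + 4*x^2 + 6*x - 4.
∫_{-1}^{1} of each monomial x^k gives [2/(k+1) if k even, 0 if k odd]. Integrating term-by-term (or equivalently evaluating the antiderivative F(x) = -3*x^4/2 + 4*x^3/3 + 3*x^2 - 4*x at the endpoints):
  F(1) − F(−1) = -7/6 − (25/6) = -16/3.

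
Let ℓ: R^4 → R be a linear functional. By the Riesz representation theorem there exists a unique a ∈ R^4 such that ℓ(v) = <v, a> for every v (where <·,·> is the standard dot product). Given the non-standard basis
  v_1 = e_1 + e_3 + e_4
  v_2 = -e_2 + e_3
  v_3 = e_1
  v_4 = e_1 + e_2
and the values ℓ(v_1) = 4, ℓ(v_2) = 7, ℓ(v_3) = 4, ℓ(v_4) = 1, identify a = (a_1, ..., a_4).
a = (4, -3, 4, -4)

Write a = (a_1, ..., a_4) in the standard basis. For each basis vector v_i, ℓ(v_i) = <v_i, a> is a linear equation in the a_j's. Collect the n equations into a matrix system V a = ℓ, where row i of V is v_i (expressed in the standard basis). Since V is invertible (lower-triangular with 1s on the diagonal, up to permutation), solve by back-substitution:
  V =
[[1, 0, 1, 1],
 [0, -1, 1, 0],
 [1, 0, 0, 0],
 [1, 1, 0, 0]]
  V a = (4, 7, 4, 1)
Solving gives a = (4, -3, 4, -4).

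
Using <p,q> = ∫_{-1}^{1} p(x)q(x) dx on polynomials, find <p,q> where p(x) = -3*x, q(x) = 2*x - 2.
<p,q> = -4

Expand the product: p(x)·q(x) = -6*x^2 + 6*x.
∫_{-1}^{1} of each monomial x^k gives [2/(k+1) if k even, 0 if k odd]. Integrating term-by-term (or equivalently evaluating the antiderivative F(x) = -2*x^3 + 3*x^2 at the endpoints):
  F(1) − F(−1) = 1 − (5) = -4.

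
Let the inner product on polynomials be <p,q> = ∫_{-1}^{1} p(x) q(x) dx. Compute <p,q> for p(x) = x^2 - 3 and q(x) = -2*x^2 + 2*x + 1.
<p,q> = -32/15

Expand the product: p(x)·q(x) = -2*x^4 + 2*x^3 + 7*x^2 - 6*x - 3.
∫_{-1}^{1} of each monomial x^k gives [2/(k+1) if k even, 0 if k odd]. Integrating term-by-term (or equivalently evaluating the antiderivative F(x) = -2*x^5/5 + x^4/2 + 7*x^3/3 - 3*x^2 - 3*x at the endpoints):
  F(1) − F(−1) = -107/30 − (-43/30) = -32/15.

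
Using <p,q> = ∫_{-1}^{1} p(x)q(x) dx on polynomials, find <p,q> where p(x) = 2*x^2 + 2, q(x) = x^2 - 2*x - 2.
<p,q> = -128/15

Expand the product: p(x)·q(x) = 2*x^4 - 4*x^3 - 2*x^2 - 4*x - 4.
∫_{-1}^{1} of each monomial x^k gives [2/(k+1) if k even, 0 if k odd]. Integrating term-by-term (or equivalently evaluating the antiderivative F(x) = 2*x^5/5 - x^4 - 2*x^3/3 - 2*x^2 - 4*x at the endpoints):
  F(1) − F(−1) = -109/15 − (19/15) = -128/15.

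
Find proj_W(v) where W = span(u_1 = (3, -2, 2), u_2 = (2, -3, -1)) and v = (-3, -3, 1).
proj_W(v) = (-7/69, -32/69, -56/69)

Set up U = [u_1 | ... | u_2] ∈ R^(3×2). The projector onto W = col(U) is P = U (U^T U)^(-1) U^T.
Compute U^T U =
  [17, 10]
  [10, 14],
and U^T v = (-1, 2).
Solve U^T U · c = U^T v for the coefficients: c = (-17/69, 22/69). The projection is proj_W(v) = U c.
Check: (v - proj_W(v)) · u_1 = 0  (should be 0).
Check: (v - proj_W(v)) · u_2 = 0  (should be 0).
Result: proj_W(v) = (-7/69, -32/69, -56/69).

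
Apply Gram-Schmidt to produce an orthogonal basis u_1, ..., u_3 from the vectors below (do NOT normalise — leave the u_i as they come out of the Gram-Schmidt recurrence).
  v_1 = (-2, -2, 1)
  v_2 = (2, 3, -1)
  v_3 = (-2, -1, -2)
Orthogonal basis:
  u_1 = (-2, -2, 1)
  u_2 = (-4/9, 5/9, 2/9)
  u_3 = (-6/5, 0, -12/5)

Apply the Gram-Schmidt recurrence
  u_1 = v_1
  u_i = v_i − Σ_{j<i} ((v_i · u_j) / (u_j · u_j)) · u_j.

Step by step this gives:
  u_1 = (-2, -2, 1)
  u_2 = (-4/9, 5/9, 2/9)
  u_3 = (-6/5, 0, -12/5)

Orthogonality check:
  u_2 · u_1 = 0 (should be 0)
  u_3 · u_1 = 0 (should be 0)
  u_3 · u_2 = 0 (should be 0)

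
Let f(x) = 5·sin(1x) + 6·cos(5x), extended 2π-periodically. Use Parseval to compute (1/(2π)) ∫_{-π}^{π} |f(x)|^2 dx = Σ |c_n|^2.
Σ |c_n|^2 = 61/2

Expand |f|^2 and use orthogonality of {sin(nx), cos(mx)} on [-π, π]:
  ∫_{-π}^{π} sin(nx)^2 dx = π, ∫ cos(mx)^2 dx = π, and cross terms integrate to 0.
So ∫_{-π}^{π} f(x)^2 dx = 5^2 · π + 6^2 · π = (25 + 36)π.
Divide by 2π: (25 + 36)/2 = 61/2.
By Parseval, this equals Σ |c_n|^2.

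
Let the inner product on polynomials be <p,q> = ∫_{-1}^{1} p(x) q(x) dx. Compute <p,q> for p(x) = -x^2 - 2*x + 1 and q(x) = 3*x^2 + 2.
<p,q> = 52/15

Expand the product: p(x)·q(x) = -3*x^4 - 6*x^3 + x^2 - 4*x + 2.
∫_{-1}^{1} of each monomial x^k gives [2/(k+1) if k even, 0 if k odd]. Integrating term-by-term (or equivalently evaluating the antiderivative F(x) = -3*x^5/5 - 3*x^4/2 + x^3/3 - 2*x^2 + 2*x at the endpoints):
  F(1) − F(−1) = -53/30 − (-157/30) = 52/15.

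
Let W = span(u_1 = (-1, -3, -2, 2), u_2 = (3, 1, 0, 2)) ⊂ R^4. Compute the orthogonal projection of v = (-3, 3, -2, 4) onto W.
proj_W(v) = (7/31, -27/31, -22/31, 34/31)

Set up U = [u_1 | ... | u_2] ∈ R^(4×2). The projector onto W = col(U) is P = U (U^T U)^(-1) U^T.
Compute U^T U =
  [18, -2]
  [-2, 14],
and U^T v = (6, 2).
Solve U^T U · c = U^T v for the coefficients: c = (11/31, 6/31). The projection is proj_W(v) = U c.
Check: (v - proj_W(v)) · u_1 = 0  (should be 0).
Check: (v - proj_W(v)) · u_2 = 0  (should be 0).
Result: proj_W(v) = (7/31, -27/31, -22/31, 34/31).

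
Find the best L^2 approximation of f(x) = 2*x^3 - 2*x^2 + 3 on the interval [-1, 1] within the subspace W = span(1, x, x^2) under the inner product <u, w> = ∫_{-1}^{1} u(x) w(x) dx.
g(x) = -2*x^2 + 6*x/5 + 3

The best approximation g ∈ W is the orthogonal projection of f onto W. Writing g = a_0 + a_1 x + a_2 x^2, the coefficients solve the normal equations G · a = b where
  G_{ij} = <φ_i, φ_j> and b_i = <f, φ_i>, with φ_0 = 1, φ_1 = x, φ_2 = x^2.
G =
  [2, 0, 2/3]
  [0, 2/3, 0]
  [2/3, 0, 2/5],
b = (14/3, 4/5, 6/5).
Solving gives a_0 = 3, a_1 = 6/5, a_2 = -2, so
  g(x) = -2*x^2 + 6*x/5 + 3.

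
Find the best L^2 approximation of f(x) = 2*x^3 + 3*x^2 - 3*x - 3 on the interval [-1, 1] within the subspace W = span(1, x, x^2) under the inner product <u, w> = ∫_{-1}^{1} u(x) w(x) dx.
g(x) = 3*x^2 - 9*x/5 - 3

The best approximation g ∈ W is the orthogonal projection of f onto W. Writing g = a_0 + a_1 x + a_2 x^2, the coefficients solve the normal equations G · a = b where
  G_{ij} = <φ_i, φ_j> and b_i = <f, φ_i>, with φ_0 = 1, φ_1 = x, φ_2 = x^2.
G =
  [2, 0, 2/3]
  [0, 2/3, 0]
  [2/3, 0, 2/5],
b = (-4, -6/5, -4/5).
Solving gives a_0 = -3, a_1 = -9/5, a_2 = 3, so
  g(x) = 3*x^2 - 9*x/5 - 3.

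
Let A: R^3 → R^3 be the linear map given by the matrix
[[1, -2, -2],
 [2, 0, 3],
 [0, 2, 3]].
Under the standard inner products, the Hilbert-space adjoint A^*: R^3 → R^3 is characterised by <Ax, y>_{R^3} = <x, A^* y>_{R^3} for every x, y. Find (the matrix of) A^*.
A^* = A^T =
[[1, 2, 0],
 [-2, 0, 2],
 [-2, 3, 3]]

For real matrices with standard dot products, the defining identity <Ax, y> = <x, A^* y> gives (Ax)^T y = x^T (A^*) y, i.e. x^T A^T y = x^T (A^*) y. Since this holds for all x, y, we must have A^* = A^T. Therefore
A^* =
[[1, 2, 0],
 [-2, 0, 2],
 [-2, 3, 3]].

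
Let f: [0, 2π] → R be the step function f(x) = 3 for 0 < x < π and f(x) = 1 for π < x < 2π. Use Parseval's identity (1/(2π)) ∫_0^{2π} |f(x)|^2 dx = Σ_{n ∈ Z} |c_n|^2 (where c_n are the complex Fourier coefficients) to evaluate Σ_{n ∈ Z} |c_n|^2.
Σ |c_n|^2 = 5

Parseval equates the L^2 energy of f (normalised by 1/(2π)) with the ℓ^2 sum of its Fourier coefficients: (1/(2π)) ∫_0^{2π} |f|^2 = Σ |c_n|^2.
Compute the left side: (1/(2π)) [∫_0^π 3^2 dx + ∫_π^{2π} 1^2 dx] = (1/(2π)) · (9π + 1π) = (9 + 1)/2 = 5.
So Σ_{n ∈ Z} |c_n|^2 = 5.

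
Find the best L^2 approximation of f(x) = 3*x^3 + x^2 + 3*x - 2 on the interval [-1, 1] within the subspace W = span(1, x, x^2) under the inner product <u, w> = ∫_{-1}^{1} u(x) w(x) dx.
g(x) = x^2 + 24*x/5 - 2

The best approximation g ∈ W is the orthogonal projection of f onto W. Writing g = a_0 + a_1 x + a_2 x^2, the coefficients solve the normal equations G · a = b where
  G_{ij} = <φ_i, φ_j> and b_i = <f, φ_i>, with φ_0 = 1, φ_1 = x, φ_2 = x^2.
G =
  [2, 0, 2/3]
  [0, 2/3, 0]
  [2/3, 0, 2/5],
b = (-10/3, 16/5, -14/15).
Solving gives a_0 = -2, a_1 = 24/5, a_2 = 1, so
  g(x) = x^2 + 24*x/5 - 2.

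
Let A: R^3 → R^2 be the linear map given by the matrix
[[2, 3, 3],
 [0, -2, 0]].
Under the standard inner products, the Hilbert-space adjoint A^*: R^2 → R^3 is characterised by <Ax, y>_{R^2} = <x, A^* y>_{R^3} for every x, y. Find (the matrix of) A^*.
A^* = A^T =
[[2, 0],
 [3, -2],
 [3, 0]]

For real matrices with standard dot products, the defining identity <Ax, y> = <x, A^* y> gives (Ax)^T y = x^T (A^*) y, i.e. x^T A^T y = x^T (A^*) y. Since this holds for all x, y, we must have A^* = A^T. Therefore
A^* =
[[2, 0],
 [3, -2],
 [3, 0]].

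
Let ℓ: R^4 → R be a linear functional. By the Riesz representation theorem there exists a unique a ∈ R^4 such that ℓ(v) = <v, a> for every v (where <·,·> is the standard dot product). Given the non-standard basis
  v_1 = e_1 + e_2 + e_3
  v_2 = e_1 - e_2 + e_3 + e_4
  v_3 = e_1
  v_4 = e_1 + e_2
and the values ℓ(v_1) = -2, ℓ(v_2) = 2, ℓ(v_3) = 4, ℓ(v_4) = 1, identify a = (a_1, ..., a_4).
a = (4, -3, -3, -2)

Write a = (a_1, ..., a_4) in the standard basis. For each basis vector v_i, ℓ(v_i) = <v_i, a> is a linear equation in the a_j's. Collect the n equations into a matrix system V a = ℓ, where row i of V is v_i (expressed in the standard basis). Since V is invertible (lower-triangular with 1s on the diagonal, up to permutation), solve by back-substitution:
  V =
[[1, 1, 1, 0],
 [1, -1, 1, 1],
 [1, 0, 0, 0],
 [1, 1, 0, 0]]
  V a = (-2, 2, 4, 1)
Solving gives a = (4, -3, -3, -2).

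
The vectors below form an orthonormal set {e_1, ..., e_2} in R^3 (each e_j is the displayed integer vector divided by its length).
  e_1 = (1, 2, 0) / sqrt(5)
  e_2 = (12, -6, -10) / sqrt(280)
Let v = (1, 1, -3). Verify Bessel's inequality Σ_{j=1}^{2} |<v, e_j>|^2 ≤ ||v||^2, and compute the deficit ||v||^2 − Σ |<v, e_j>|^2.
Σ |<v, e_j>|^2 = 45/7; ||v||^2 = 11; deficit = 32/7

Write each e_j = u_j / sqrt(<u_j, u_j>) where u_j is the displayed integer vector. Then <v, e_j> = <v, u_j> / sqrt(<u_j, u_j>), so |<v, e_j>|^2 = <v, u_j>^2 / <u_j, u_j>.
Coefficients: <v, e_1> = 3/sqrt(5), <v, e_2> = 36/sqrt(280).
Square and sum: Σ |<v, e_j>|^2 = 45/7.
Compute ||v||^2 = v·v = 11.
Deficit = 11 − 45/7 = 32/7 ≥ 0, confirming Bessel's inequality. (The deficit equals ||v − Σ <v,e_j> e_j||^2, the squared distance from v to span{e_j}.)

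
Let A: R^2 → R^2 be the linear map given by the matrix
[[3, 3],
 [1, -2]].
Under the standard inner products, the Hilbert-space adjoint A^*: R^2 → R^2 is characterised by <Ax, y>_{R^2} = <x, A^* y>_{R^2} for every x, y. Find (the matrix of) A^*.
A^* = A^T =
[[3, 1],
 [3, -2]]

For real matrices with standard dot products, the defining identity <Ax, y> = <x, A^* y> gives (Ax)^T y = x^T (A^*) y, i.e. x^T A^T y = x^T (A^*) y. Since this holds for all x, y, we must have A^* = A^T. Therefore
A^* =
[[3, 1],
 [3, -2]].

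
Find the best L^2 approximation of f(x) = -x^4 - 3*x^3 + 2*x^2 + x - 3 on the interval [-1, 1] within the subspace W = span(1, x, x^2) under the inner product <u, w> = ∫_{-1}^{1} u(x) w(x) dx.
g(x) = 8*x^2/7 - 4*x/5 - 102/35

The best approximation g ∈ W is the orthogonal projection of f onto W. Writing g = a_0 + a_1 x + a_2 x^2, the coefficients solve the normal equations G · a = b where
  G_{ij} = <φ_i, φ_j> and b_i = <f, φ_i>, with φ_0 = 1, φ_1 = x, φ_2 = x^2.
G =
  [2, 0, 2/3]
  [0, 2/3, 0]
  [2/3, 0, 2/5],
b = (-76/15, -8/15, -52/35).
Solving gives a_0 = -102/35, a_1 = -4/5, a_2 = 8/7, so
  g(x) = 8*x^2/7 - 4*x/5 - 102/35.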